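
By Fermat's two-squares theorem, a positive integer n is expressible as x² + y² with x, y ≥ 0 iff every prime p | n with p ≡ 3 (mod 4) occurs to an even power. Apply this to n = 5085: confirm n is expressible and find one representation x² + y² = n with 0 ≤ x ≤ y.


Step 1: Factor n = 5085 = 3^2 · 5 · 113.
Step 2: Check the mod-4 condition on each prime factor: 3 ≡ 3 (mod 4), exponent 2 (must be even); 5 ≡ 1 (mod 4), exponent 1; 113 ≡ 1 (mod 4), exponent 1.
All primes ≡ 3 (mod 4) appear to even exponent (or don't appear), so by the two-squares theorem n IS expressible as a sum of two squares.
Step 3: Build a representation. Group n = k² · m with k = 3 and m = 5 · 113 = 565 (a product of primes ≡ 1 (mod 4)); a representation of m scales to one of n via (k·x)² + (k·y)² = k²(x² + y²). Each prime p ≡ 1 (mod 4) is itself a sum of two squares; find a² by testing p − a² for a perfect square:
  5: 5 − 1² = 4 = 2² ⇒ 5 = 1² + 2².
  113: 113 − 1² = 112, 113 − 2² = 109, 113 − 3² = 104, 113 − 4² = 97, 113 − 5² = 88, 113 − 6² = 77, 113 − 7² = 64 = 8² ⇒ 113 = 7² + 8².
  Combine using the Brahmagupta–Fibonacci identity (a² + b²)(c² + d²) = (ac − bd)² + (ad + bc)² = (ac + bd)² + (ad − bc)²:
  5 · 113 = 565: from (1² + 2²)(7² + 8²), take (1·7 − 2·8, 1·8 + 2·7) = (7 − 16, 8 + 14) = (-9, 22); dropping signs (only squares matter) gives (9, 22); check 9² + 22² = 81 + 484 = 565 ✓.
  Scale by k = 3: (3·9, 3·22) = (27, 66).
Step 4: Order so x ≤ y and verify: 27² + 66² = 729 + 4356 = 5085 = n. ✓

n = 5085 = 27² + 66² (one valid representation with x ≤ y).


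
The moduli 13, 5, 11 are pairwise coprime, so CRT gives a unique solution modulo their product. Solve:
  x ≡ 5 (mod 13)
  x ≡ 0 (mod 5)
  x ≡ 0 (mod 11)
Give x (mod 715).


Moduli 13, 5, 11 are pairwise coprime; by CRT there is a unique solution modulo M = 13 · 5 · 11 = 715.
Solve pairwise, accumulating the modulus:
  Start with x ≡ 5 (mod 13).
  Combine with x ≡ 0 (mod 5): since gcd(13, 5) = 1, we get a unique residue mod 65.
    Write x = 5 + 13·t and substitute into x ≡ 0 (mod 5): 13·t ≡ 0 − 5 = -5 (mod 5).
    Reduce coefficients mod 5: 3·t ≡ 0 (mod 5).
    The inverse of 3 mod 5 is 2 (since 3·2 = 6 = 1·5 + 1), so t ≡ 2·0 = 0 ≡ 0 (mod 5).
    Then x = 5 + 13·0 = 5, valid modulo lcm(13, 5) = 65: x ≡ 5 (mod 65).
  Combine with x ≡ 0 (mod 11): since gcd(65, 11) = 1, we get a unique residue mod 715.
    Write x = 5 + 65·t and substitute into x ≡ 0 (mod 11): 65·t ≡ 0 − 5 = -5 (mod 11).
    Reduce coefficients mod 11: 10·t ≡ 6 (mod 11).
    The inverse of 10 mod 11 is 10 (since 10·10 = 100 = 9·11 + 1), so t ≡ 10·6 = 60 ≡ 5 (mod 11).
    Then x = 5 + 65·5 = 330, valid modulo lcm(65, 11) = 715: x ≡ 330 (mod 715).
Verify: 330 mod 13 = 5 ✓, 330 mod 5 = 0 ✓, 330 mod 11 = 0 ✓.

x ≡ 330 (mod 715).


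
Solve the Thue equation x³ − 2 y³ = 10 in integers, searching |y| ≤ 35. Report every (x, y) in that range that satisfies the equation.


The equation is x³ - 2y³ = 10. For fixed y, x³ = 2·y³ + 10, so a solution requires the RHS to be a perfect cube.
Strategy: iterate y from -35 to 35, compute RHS = 2·y³ + 10, and check whether it is a (positive or negative) perfect cube.
Check small values of y:
  y = 0: RHS = 10 is not a perfect cube.
  y = 1: RHS = 12 is not a perfect cube.
  y = -1: RHS = 8 = (2)³ ⇒ x = 2 works.
  y = 2: RHS = 26 is not a perfect cube.
  y = -2: RHS = -6 is not a perfect cube.
  y = 3: RHS = 64 = (4)³ ⇒ x = 4 works.
  y = -3: RHS = -44 is not a perfect cube.
Continuing the search up to |y| = 35 finds no further solutions beyond those listed.
Collected solutions: (2, -1), (4, 3).

Solutions (with |y| ≤ 35): (2, -1), (4, 3).


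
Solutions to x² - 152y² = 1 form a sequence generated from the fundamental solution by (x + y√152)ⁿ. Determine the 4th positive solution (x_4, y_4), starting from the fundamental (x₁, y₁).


Step 1: Find the fundamental solution (x₁, y₁) of x² - 152y² = 1.
  Expand √152 as a continued fraction. a₀ = ⌊√152⌋ = 12; iterate m_{k+1} = d_k·a_k − m_k, d_{k+1} = (152 − m_{k+1}²)/d_k, a_{k+1} = ⌊(a₀ + m_{k+1})/d_{k+1}⌋ (starting m₀ = 0, d₀ = 1), with convergents p_k = a_k·p_{k-1} + p_{k-2}, q_k = a_k·q_{k-1} + q_{k-2} (p₋₁ = 1, q₋₁ = 0):
  k = 0: a₀ = 12; p₀/q₀ = 12/1; p₀² − 152·q₀² = 144 − 152 = -8.
  k = 1: m = 12, d = 8, a = ⌊(12 + 12)/8⌋ = 3; p/q = (3·12 + 1)/(3·1 + 0) = 37/3; p² − 152·q² = 1369 − 1368 = 1.
  The first convergent with p² − 152·q² = 1 gives the fundamental solution (x₁, y₁) = (37, 3).
Step 2: Apply the recurrence (x_{n+1}, y_{n+1}) = (x₁x_n + 152y₁y_n, x₁y_n + y₁x_n) repeatedly.
  From (x_1, y_1) = (37, 3): x_2 = 37·37 + 152·3·3 = 2737; y_2 = 37·3 + 3·37 = 222.
  From (x_2, y_2) = (2737, 222): x_3 = 37·2737 + 152·3·222 = 202501; y_3 = 37·222 + 3·2737 = 16425.
  From (x_3, y_3) = (202501, 16425): x_4 = 37·202501 + 152·3·16425 = 14982337; y_4 = 37·16425 + 3·202501 = 1215228.
Step 3: Verify x_4² - 152·y_4² = 224470421981569 - 224470421981568 = 1 (should be 1). ✓

(x_1, y_1) = (37, 3); (x_4, y_4) = (14982337, 1215228).


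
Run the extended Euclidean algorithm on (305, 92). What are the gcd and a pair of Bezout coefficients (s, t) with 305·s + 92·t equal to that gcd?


Euclidean algorithm on (305, 92) — divide until remainder is 0:
  305 = 3 · 92 + 29
  92 = 3 · 29 + 5
  29 = 5 · 5 + 4
  5 = 1 · 4 + 1
  4 = 4 · 1 + 0
gcd(305, 92) = 1.
Track Bezout coefficients alongside the remainders: start with r₀ = 305 = a·1 + b·0 (s = 1, t = 0) and r₁ = 92 = a·0 + b·1 (s = 0, t = 1); each new remainder r_{k+1} = r_{k-1} − q_k·r_k inherits s_{k+1} = s_{k-1} − q_k·s_k, t_{k+1} = t_{k-1} − q_k·t_k, so r_k = a·s_k + b·t_k at every step:
  q = 3: r = 29, s = 1 − 3·0 = 1, t = 0 − 3·1 = -3  (check: 305·1 + 92·(-3) = 29)
  q = 3: r = 5, s = 0 − 3·1 = -3, t = 1 − 3·(-3) = 10  (check: 305·(-3) + 92·10 = 5)
  q = 5: r = 4, s = 1 − 5·(-3) = 16, t = -3 − 5·10 = -53  (check: 305·16 + 92·(-53) = 4)
  q = 1: r = 1, s = -3 − 1·16 = -19, t = 10 − 1·(-53) = 63  (check: 305·(-19) + 92·63 = 1)
The row with r = 1 (the gcd) gives the Bezout coefficients s = -19, t = 63.
Result: 305 · (-19) + 92 · (63) = 1.

gcd(305, 92) = 1; s = -19, t = 63 (check: 305·(-19) + 92·63 = 1).


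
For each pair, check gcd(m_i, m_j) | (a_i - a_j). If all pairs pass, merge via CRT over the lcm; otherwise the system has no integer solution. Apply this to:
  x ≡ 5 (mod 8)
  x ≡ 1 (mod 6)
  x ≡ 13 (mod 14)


Moduli 8, 6, 14 are not pairwise coprime, so CRT works modulo lcm(m_i) when all pairwise compatibility conditions hold.
Pairwise compatibility: gcd(m_i, m_j) must divide a_i - a_j for every pair.
Merge one congruence at a time:
  Start: x ≡ 5 (mod 8).
  Combine with x ≡ 1 (mod 6): gcd(8, 6) = 2; 1 - 5 = -4, which IS divisible by 2, so compatible.
    Write x = 5 + 8·t and substitute into x ≡ 1 (mod 6): 8·t ≡ 1 − 5 = -4 (mod 6).
    Divide the congruence (and modulus) by g = 2: 4·t ≡ -2 (mod 3).
    Reduce coefficients mod 3: 1·t ≡ 1 (mod 3).
    So t ≡ 1 (mod 3).
    Then x = 5 + 8·1 = 13, valid modulo lcm(8, 6) = 24: x ≡ 13 (mod 24).
  Combine with x ≡ 13 (mod 14): gcd(24, 14) = 2; 13 - 13 = 0, which IS divisible by 2, so compatible.
    Write x = 13 + 24·t and substitute into x ≡ 13 (mod 14): 24·t ≡ 13 − 13 = 0 (mod 14).
    Divide the congruence (and modulus) by g = 2: 12·t ≡ 0 (mod 7).
    Reduce coefficients mod 7: 5·t ≡ 0 (mod 7).
    The inverse of 5 mod 7 is 3 (since 5·3 = 15 = 2·7 + 1), so t ≡ 3·0 = 0 ≡ 0 (mod 7).
    Then x = 13 + 24·0 = 13, valid modulo lcm(24, 14) = 168: x ≡ 13 (mod 168).
Verify: 13 mod 8 = 5, 13 mod 6 = 1, 13 mod 14 = 13.

x ≡ 13 (mod 168).


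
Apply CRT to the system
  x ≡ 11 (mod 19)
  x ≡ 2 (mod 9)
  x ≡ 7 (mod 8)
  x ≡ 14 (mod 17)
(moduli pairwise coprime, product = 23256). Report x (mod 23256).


Product of moduli M = 19 · 9 · 8 · 17 = 23256.
Merge one congruence at a time:
  Start: x ≡ 11 (mod 19).
  Combine with x ≡ 2 (mod 9); new modulus lcm = 171.
    Write x = 11 + 19·t and substitute into x ≡ 2 (mod 9): 19·t ≡ 2 − 11 = -9 (mod 9).
    Reduce coefficients mod 9: 1·t ≡ 0 (mod 9).
    So t ≡ 0 (mod 9).
    Then x = 11 + 19·0 = 11, valid modulo lcm(19, 9) = 171: x ≡ 11 (mod 171).
  Combine with x ≡ 7 (mod 8); new modulus lcm = 1368.
    Write x = 11 + 171·t and substitute into x ≡ 7 (mod 8): 171·t ≡ 7 − 11 = -4 (mod 8).
    Reduce coefficients mod 8: 3·t ≡ 4 (mod 8).
    The inverse of 3 mod 8 is 3 (since 3·3 = 9 = 1·8 + 1), so t ≡ 3·4 = 12 ≡ 4 (mod 8).
    Then x = 11 + 171·4 = 695, valid modulo lcm(171, 8) = 1368: x ≡ 695 (mod 1368).
  Combine with x ≡ 14 (mod 17); new modulus lcm = 23256.
    Write x = 695 + 1368·t and substitute into x ≡ 14 (mod 17): 1368·t ≡ 14 − 695 = -681 (mod 17).
    Reduce coefficients mod 17: 8·t ≡ 16 (mod 17).
    The inverse of 8 mod 17 is 15 (since 8·15 = 120 = 7·17 + 1), so t ≡ 15·16 = 240 ≡ 2 (mod 17).
    Then x = 695 + 1368·2 = 3431, valid modulo lcm(1368, 17) = 23256: x ≡ 3431 (mod 23256).
Verify against each original: 3431 mod 19 = 11, 3431 mod 9 = 2, 3431 mod 8 = 7, 3431 mod 17 = 14.

x ≡ 3431 (mod 23256).


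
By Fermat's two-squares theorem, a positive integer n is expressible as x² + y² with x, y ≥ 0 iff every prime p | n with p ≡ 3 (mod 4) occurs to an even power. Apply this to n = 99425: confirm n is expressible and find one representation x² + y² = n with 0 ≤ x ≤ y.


Step 1: Factor n = 99425 = 5^2 · 41 · 97.
Step 2: Check the mod-4 condition on each prime factor: 5 ≡ 1 (mod 4), exponent 2; 41 ≡ 1 (mod 4), exponent 1; 97 ≡ 1 (mod 4), exponent 1.
All primes ≡ 3 (mod 4) appear to even exponent (or don't appear), so by the two-squares theorem n IS expressible as a sum of two squares.
Step 3: Build a representation. Group n = k² · m with k = 5 and m = 41 · 97 = 3977 (a product of primes ≡ 1 (mod 4)); a representation of m scales to one of n via (k·x)² + (k·y)² = k²(x² + y²). Each prime p ≡ 1 (mod 4) is itself a sum of two squares; find a² by testing p − a² for a perfect square:
  41: 41 − 1² = 40, 41 − 2² = 37, 41 − 3² = 32, 41 − 4² = 25 = 5² ⇒ 41 = 4² + 5².
  97: 97 − 1² = 96, 97 − 2² = 93, 97 − 3² = 88, 97 − 4² = 81 = 9² ⇒ 97 = 4² + 9².
  Combine using the Brahmagupta–Fibonacci identity (a² + b²)(c² + d²) = (ac − bd)² + (ad + bc)² = (ac + bd)² + (ad − bc)²:
  41 · 97 = 3977: from (4² + 5²)(4² + 9²), take (4·4 − 5·9, 4·9 + 5·4) = (16 − 45, 36 + 20) = (-29, 56); dropping signs (only squares matter) gives (29, 56); check 29² + 56² = 841 + 3136 = 3977 ✓.
  Scale by k = 5: (5·29, 5·56) = (145, 280).
Step 4: Order so x ≤ y and verify: 145² + 280² = 21025 + 78400 = 99425 = n. ✓

n = 99425 = 145² + 280² (one valid representation with x ≤ y).


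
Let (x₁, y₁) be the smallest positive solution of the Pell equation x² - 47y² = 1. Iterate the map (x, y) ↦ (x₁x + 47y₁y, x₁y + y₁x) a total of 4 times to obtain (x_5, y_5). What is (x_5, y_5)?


Step 1: Find the fundamental solution (x₁, y₁) of x² - 47y² = 1.
  Expand √47 as a continued fraction. a₀ = ⌊√47⌋ = 6; iterate m_{k+1} = d_k·a_k − m_k, d_{k+1} = (47 − m_{k+1}²)/d_k, a_{k+1} = ⌊(a₀ + m_{k+1})/d_{k+1}⌋ (starting m₀ = 0, d₀ = 1), with convergents p_k = a_k·p_{k-1} + p_{k-2}, q_k = a_k·q_{k-1} + q_{k-2} (p₋₁ = 1, q₋₁ = 0):
  k = 0: a₀ = 6; p₀/q₀ = 6/1; p₀² − 47·q₀² = 36 − 47 = -11.
  k = 1: m = 6, d = 11, a = ⌊(6 + 6)/11⌋ = 1; p/q = (1·6 + 1)/(1·1 + 0) = 7/1; p² − 47·q² = 49 − 47 = 2.
  k = 2: m = 5, d = 2, a = ⌊(6 + 5)/2⌋ = 5; p/q = (5·7 + 6)/(5·1 + 1) = 41/6; p² − 47·q² = 1681 − 1692 = -11.
  k = 3: m = 5, d = 11, a = ⌊(6 + 5)/11⌋ = 1; p/q = (1·41 + 7)/(1·6 + 1) = 48/7; p² − 47·q² = 2304 − 2303 = 1.
  The first convergent with p² − 47·q² = 1 gives the fundamental solution (x₁, y₁) = (48, 7).
Step 2: Apply the recurrence (x_{n+1}, y_{n+1}) = (x₁x_n + 47y₁y_n, x₁y_n + y₁x_n) repeatedly.
  From (x_1, y_1) = (48, 7): x_2 = 48·48 + 47·7·7 = 4607; y_2 = 48·7 + 7·48 = 672.
  From (x_2, y_2) = (4607, 672): x_3 = 48·4607 + 47·7·672 = 442224; y_3 = 48·672 + 7·4607 = 64505.
  From (x_3, y_3) = (442224, 64505): x_4 = 48·442224 + 47·7·64505 = 42448897; y_4 = 48·64505 + 7·442224 = 6191808.
  From (x_4, y_4) = (42448897, 6191808): x_5 = 48·42448897 + 47·7·6191808 = 4074651888; y_5 = 48·6191808 + 7·42448897 = 594349063.
Step 3: Verify x_5² - 47·y_5² = 16602788008381964544 - 16602788008381964543 = 1 (should be 1). ✓

(x_1, y_1) = (48, 7); (x_5, y_5) = (4074651888, 594349063).


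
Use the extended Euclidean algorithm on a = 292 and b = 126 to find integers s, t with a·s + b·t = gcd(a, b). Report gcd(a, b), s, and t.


Euclidean algorithm on (292, 126) — divide until remainder is 0:
  292 = 2 · 126 + 40
  126 = 3 · 40 + 6
  40 = 6 · 6 + 4
  6 = 1 · 4 + 2
  4 = 2 · 2 + 0
gcd(292, 126) = 2.
Track Bezout coefficients alongside the remainders: start with r₀ = 292 = a·1 + b·0 (s = 1, t = 0) and r₁ = 126 = a·0 + b·1 (s = 0, t = 1); each new remainder r_{k+1} = r_{k-1} − q_k·r_k inherits s_{k+1} = s_{k-1} − q_k·s_k, t_{k+1} = t_{k-1} − q_k·t_k, so r_k = a·s_k + b·t_k at every step:
  q = 2: r = 40, s = 1 − 2·0 = 1, t = 0 − 2·1 = -2  (check: 292·1 + 126·(-2) = 40)
  q = 3: r = 6, s = 0 − 3·1 = -3, t = 1 − 3·(-2) = 7  (check: 292·(-3) + 126·7 = 6)
  q = 6: r = 4, s = 1 − 6·(-3) = 19, t = -2 − 6·7 = -44  (check: 292·19 + 126·(-44) = 4)
  q = 1: r = 2, s = -3 − 1·19 = -22, t = 7 − 1·(-44) = 51  (check: 292·(-22) + 126·51 = 2)
The row with r = 2 (the gcd) gives the Bezout coefficients s = -22, t = 51.
Result: 292 · (-22) + 126 · (51) = 2.

gcd(292, 126) = 2; s = -22, t = 51 (check: 292·(-22) + 126·51 = 2).


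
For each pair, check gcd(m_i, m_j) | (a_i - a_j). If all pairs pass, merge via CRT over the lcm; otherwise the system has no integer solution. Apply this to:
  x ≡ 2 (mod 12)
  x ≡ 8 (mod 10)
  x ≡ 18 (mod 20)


Moduli 12, 10, 20 are not pairwise coprime, so CRT works modulo lcm(m_i) when all pairwise compatibility conditions hold.
Pairwise compatibility: gcd(m_i, m_j) must divide a_i - a_j for every pair.
Merge one congruence at a time:
  Start: x ≡ 2 (mod 12).
  Combine with x ≡ 8 (mod 10): gcd(12, 10) = 2; 8 - 2 = 6, which IS divisible by 2, so compatible.
    Write x = 2 + 12·t and substitute into x ≡ 8 (mod 10): 12·t ≡ 8 − 2 = 6 (mod 10).
    Divide the congruence (and modulus) by g = 2: 6·t ≡ 3 (mod 5).
    Reduce coefficients mod 5: 1·t ≡ 3 (mod 5).
    So t ≡ 3 (mod 5).
    Then x = 2 + 12·3 = 38, valid modulo lcm(12, 10) = 60: x ≡ 38 (mod 60).
  Combine with x ≡ 18 (mod 20): gcd(60, 20) = 20; 18 - 38 = -20, which IS divisible by 20, so compatible.
    Write x = 38 + 60·t and substitute into x ≡ 18 (mod 20): 60·t ≡ 18 − 38 = -20 (mod 20).
    Divide the congruence (and modulus) by g = 20: 3·t ≡ -1 (mod 1).
    Modulo 1 every t works; take t = 0.
    Then x = 38 + 60·0 = 38, valid modulo lcm(60, 20) = 60: x ≡ 38 (mod 60).
Verify: 38 mod 12 = 2, 38 mod 10 = 8, 38 mod 20 = 18.

x ≡ 38 (mod 60).


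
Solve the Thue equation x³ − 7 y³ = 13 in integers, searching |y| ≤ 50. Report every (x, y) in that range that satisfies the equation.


The equation is x³ - 7y³ = 13. For fixed y, x³ = 7·y³ + 13, so a solution requires the RHS to be a perfect cube.
Strategy: iterate y from -50 to 50, compute RHS = 7·y³ + 13, and check whether it is a (positive or negative) perfect cube.
Check small values of y:
  y = 0: RHS = 13 is not a perfect cube.
  y = 1: RHS = 20 is not a perfect cube.
  y = -1: RHS = 6 is not a perfect cube.
  y = 2: RHS = 69 is not a perfect cube.
  y = -2: RHS = -43 is not a perfect cube.
  y = 3: RHS = 202 is not a perfect cube.
  y = -3: RHS = -176 is not a perfect cube.
Continuing the search up to |y| = 50 finds no solutions either.
No (x, y) in the scanned range satisfies the equation.

No integer solutions with |y| ≤ 50.


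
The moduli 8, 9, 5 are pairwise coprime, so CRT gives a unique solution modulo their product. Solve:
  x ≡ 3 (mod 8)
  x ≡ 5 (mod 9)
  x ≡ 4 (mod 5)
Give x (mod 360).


Moduli 8, 9, 5 are pairwise coprime; by CRT there is a unique solution modulo M = 8 · 9 · 5 = 360.
Solve pairwise, accumulating the modulus:
  Start with x ≡ 3 (mod 8).
  Combine with x ≡ 5 (mod 9): since gcd(8, 9) = 1, we get a unique residue mod 72.
    Write x = 3 + 8·t and substitute into x ≡ 5 (mod 9): 8·t ≡ 5 − 3 = 2 (mod 9).
    The inverse of 8 mod 9 is 8 (since 8·8 = 64 = 7·9 + 1), so t ≡ 8·2 = 16 ≡ 7 (mod 9).
    Then x = 3 + 8·7 = 59, valid modulo lcm(8, 9) = 72: x ≡ 59 (mod 72).
  Combine with x ≡ 4 (mod 5): since gcd(72, 5) = 1, we get a unique residue mod 360.
    Write x = 59 + 72·t and substitute into x ≡ 4 (mod 5): 72·t ≡ 4 − 59 = -55 (mod 5).
    Reduce coefficients mod 5: 2·t ≡ 0 (mod 5).
    The inverse of 2 mod 5 is 3 (since 2·3 = 6 = 1·5 + 1), so t ≡ 3·0 = 0 ≡ 0 (mod 5).
    Then x = 59 + 72·0 = 59, valid modulo lcm(72, 5) = 360: x ≡ 59 (mod 360).
Verify: 59 mod 8 = 3 ✓, 59 mod 9 = 5 ✓, 59 mod 5 = 4 ✓.

x ≡ 59 (mod 360).


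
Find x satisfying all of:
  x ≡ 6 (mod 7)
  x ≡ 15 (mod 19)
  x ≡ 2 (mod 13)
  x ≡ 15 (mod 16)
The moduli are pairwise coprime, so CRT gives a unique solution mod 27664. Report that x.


Product of moduli M = 7 · 19 · 13 · 16 = 27664.
Merge one congruence at a time:
  Start: x ≡ 6 (mod 7).
  Combine with x ≡ 15 (mod 19); new modulus lcm = 133.
    Write x = 6 + 7·t and substitute into x ≡ 15 (mod 19): 7·t ≡ 15 − 6 = 9 (mod 19).
    The inverse of 7 mod 19 is 11 (since 7·11 = 77 = 4·19 + 1), so t ≡ 11·9 = 99 ≡ 4 (mod 19).
    Then x = 6 + 7·4 = 34, valid modulo lcm(7, 19) = 133: x ≡ 34 (mod 133).
  Combine with x ≡ 2 (mod 13); new modulus lcm = 1729.
    Write x = 34 + 133·t and substitute into x ≡ 2 (mod 13): 133·t ≡ 2 − 34 = -32 (mod 13).
    Reduce coefficients mod 13: 3·t ≡ 7 (mod 13).
    The inverse of 3 mod 13 is 9 (since 3·9 = 27 = 2·13 + 1), so t ≡ 9·7 = 63 ≡ 11 (mod 13).
    Then x = 34 + 133·11 = 1497, valid modulo lcm(133, 13) = 1729: x ≡ 1497 (mod 1729).
  Combine with x ≡ 15 (mod 16); new modulus lcm = 27664.
    Write x = 1497 + 1729·t and substitute into x ≡ 15 (mod 16): 1729·t ≡ 15 − 1497 = -1482 (mod 16).
    Reduce coefficients mod 16: 1·t ≡ 6 (mod 16).
    So t ≡ 6 (mod 16).
    Then x = 1497 + 1729·6 = 11871, valid modulo lcm(1729, 16) = 27664: x ≡ 11871 (mod 27664).
Verify against each original: 11871 mod 7 = 6, 11871 mod 19 = 15, 11871 mod 13 = 2, 11871 mod 16 = 15.

x ≡ 11871 (mod 27664).


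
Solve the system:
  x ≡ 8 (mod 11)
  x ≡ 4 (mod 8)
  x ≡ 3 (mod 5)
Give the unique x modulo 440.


Moduli 11, 8, 5 are pairwise coprime; by CRT there is a unique solution modulo M = 11 · 8 · 5 = 440.
Solve pairwise, accumulating the modulus:
  Start with x ≡ 8 (mod 11).
  Combine with x ≡ 4 (mod 8): since gcd(11, 8) = 1, we get a unique residue mod 88.
    Write x = 8 + 11·t and substitute into x ≡ 4 (mod 8): 11·t ≡ 4 − 8 = -4 (mod 8).
    Reduce coefficients mod 8: 3·t ≡ 4 (mod 8).
    The inverse of 3 mod 8 is 3 (since 3·3 = 9 = 1·8 + 1), so t ≡ 3·4 = 12 ≡ 4 (mod 8).
    Then x = 8 + 11·4 = 52, valid modulo lcm(11, 8) = 88: x ≡ 52 (mod 88).
  Combine with x ≡ 3 (mod 5): since gcd(88, 5) = 1, we get a unique residue mod 440.
    Write x = 52 + 88·t and substitute into x ≡ 3 (mod 5): 88·t ≡ 3 − 52 = -49 (mod 5).
    Reduce coefficients mod 5: 3·t ≡ 1 (mod 5).
    The inverse of 3 mod 5 is 2 (since 3·2 = 6 = 1·5 + 1), so t ≡ 2·1 = 2 ≡ 2 (mod 5).
    Then x = 52 + 88·2 = 228, valid modulo lcm(88, 5) = 440: x ≡ 228 (mod 440).
Verify: 228 mod 11 = 8 ✓, 228 mod 8 = 4 ✓, 228 mod 5 = 3 ✓.

x ≡ 228 (mod 440).


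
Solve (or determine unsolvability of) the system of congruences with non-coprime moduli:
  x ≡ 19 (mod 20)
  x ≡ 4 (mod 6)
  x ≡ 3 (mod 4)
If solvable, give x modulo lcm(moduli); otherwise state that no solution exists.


Moduli 20, 6, 4 are not pairwise coprime, so CRT works modulo lcm(m_i) when all pairwise compatibility conditions hold.
Pairwise compatibility: gcd(m_i, m_j) must divide a_i - a_j for every pair.
Merge one congruence at a time:
  Start: x ≡ 19 (mod 20).
  Combine with x ≡ 4 (mod 6): gcd(20, 6) = 2, and 4 - 19 = -15 is NOT divisible by 2.
    ⇒ system is inconsistent (no integer solution).

No solution (the system is inconsistent).


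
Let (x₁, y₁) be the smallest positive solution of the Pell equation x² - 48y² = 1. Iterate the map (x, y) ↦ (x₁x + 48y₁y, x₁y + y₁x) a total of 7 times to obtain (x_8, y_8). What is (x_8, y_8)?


Step 1: Find the fundamental solution (x₁, y₁) of x² - 48y² = 1.
  Expand √48 as a continued fraction. a₀ = ⌊√48⌋ = 6; iterate m_{k+1} = d_k·a_k − m_k, d_{k+1} = (48 − m_{k+1}²)/d_k, a_{k+1} = ⌊(a₀ + m_{k+1})/d_{k+1}⌋ (starting m₀ = 0, d₀ = 1), with convergents p_k = a_k·p_{k-1} + p_{k-2}, q_k = a_k·q_{k-1} + q_{k-2} (p₋₁ = 1, q₋₁ = 0):
  k = 0: a₀ = 6; p₀/q₀ = 6/1; p₀² − 48·q₀² = 36 − 48 = -12.
  k = 1: m = 6, d = 12, a = ⌊(6 + 6)/12⌋ = 1; p/q = (1·6 + 1)/(1·1 + 0) = 7/1; p² − 48·q² = 49 − 48 = 1.
  The first convergent with p² − 48·q² = 1 gives the fundamental solution (x₁, y₁) = (7, 1).
Step 2: Apply the recurrence (x_{n+1}, y_{n+1}) = (x₁x_n + 48y₁y_n, x₁y_n + y₁x_n) repeatedly.
  From (x_1, y_1) = (7, 1): x_2 = 7·7 + 48·1·1 = 97; y_2 = 7·1 + 1·7 = 14.
  From (x_2, y_2) = (97, 14): x_3 = 7·97 + 48·1·14 = 1351; y_3 = 7·14 + 1·97 = 195.
  From (x_3, y_3) = (1351, 195): x_4 = 7·1351 + 48·1·195 = 18817; y_4 = 7·195 + 1·1351 = 2716.
  From (x_4, y_4) = (18817, 2716): x_5 = 7·18817 + 48·1·2716 = 262087; y_5 = 7·2716 + 1·18817 = 37829.
  From (x_5, y_5) = (262087, 37829): x_6 = 7·262087 + 48·1·37829 = 3650401; y_6 = 7·37829 + 1·262087 = 526890.
  From (x_6, y_6) = (3650401, 526890): x_7 = 7·3650401 + 48·1·526890 = 50843527; y_7 = 7·526890 + 1·3650401 = 7338631.
  From (x_7, y_7) = (50843527, 7338631): x_8 = 7·50843527 + 48·1·7338631 = 708158977; y_8 = 7·7338631 + 1·50843527 = 102213944.
Step 3: Verify x_8² - 48·y_8² = 501489136705686529 - 501489136705686528 = 1 (should be 1). ✓

(x_1, y_1) = (7, 1); (x_8, y_8) = (708158977, 102213944).


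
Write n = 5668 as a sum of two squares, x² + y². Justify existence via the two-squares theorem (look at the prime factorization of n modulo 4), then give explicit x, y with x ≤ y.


Step 1: Factor n = 5668 = 2^2 · 13 · 109.
Step 2: Check the mod-4 condition on each prime factor: 2 = 2 (special); 13 ≡ 1 (mod 4), exponent 1; 109 ≡ 1 (mod 4), exponent 1.
All primes ≡ 3 (mod 4) appear to even exponent (or don't appear), so by the two-squares theorem n IS expressible as a sum of two squares.
Step 3: Build a representation. Group n = k² · m with k = 2 and m = 13 · 109 = 1417 (a product of primes ≡ 1 (mod 4)); a representation of m scales to one of n via (k·x)² + (k·y)² = k²(x² + y²). Each prime p ≡ 1 (mod 4) is itself a sum of two squares; find a² by testing p − a² for a perfect square:
  13: 13 − 1² = 12, 13 − 2² = 9 = 3² ⇒ 13 = 2² + 3².
  109: 109 − 1² = 108, 109 − 2² = 105, 109 − 3² = 100 = 10² ⇒ 109 = 3² + 10².
  Combine using the Brahmagupta–Fibonacci identity (a² + b²)(c² + d²) = (ac − bd)² + (ad + bc)² = (ac + bd)² + (ad − bc)²:
  13 · 109 = 1417: from (2² + 3²)(3² + 10²), take (2·3 − 3·10, 2·10 + 3·3) = (6 − 30, 20 + 9) = (-24, 29); dropping signs (only squares matter) gives (24, 29); check 24² + 29² = 576 + 841 = 1417 ✓.
  Scale by k = 2: (2·24, 2·29) = (48, 58).
Step 4: Order so x ≤ y and verify: 48² + 58² = 2304 + 3364 = 5668 = n. ✓

n = 5668 = 48² + 58² (one valid representation with x ≤ y).


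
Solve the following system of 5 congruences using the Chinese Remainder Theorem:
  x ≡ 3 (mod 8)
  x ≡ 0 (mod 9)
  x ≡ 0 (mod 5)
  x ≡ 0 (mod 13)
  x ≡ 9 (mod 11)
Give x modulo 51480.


Product of moduli M = 8 · 9 · 5 · 13 · 11 = 51480.
Merge one congruence at a time:
  Start: x ≡ 3 (mod 8).
  Combine with x ≡ 0 (mod 9); new modulus lcm = 72.
    Write x = 3 + 8·t and substitute into x ≡ 0 (mod 9): 8·t ≡ 0 − 3 = -3 (mod 9).
    Reduce coefficients mod 9: 8·t ≡ 6 (mod 9).
    The inverse of 8 mod 9 is 8 (since 8·8 = 64 = 7·9 + 1), so t ≡ 8·6 = 48 ≡ 3 (mod 9).
    Then x = 3 + 8·3 = 27, valid modulo lcm(8, 9) = 72: x ≡ 27 (mod 72).
  Combine with x ≡ 0 (mod 5); new modulus lcm = 360.
    Write x = 27 + 72·t and substitute into x ≡ 0 (mod 5): 72·t ≡ 0 − 27 = -27 (mod 5).
    Reduce coefficients mod 5: 2·t ≡ 3 (mod 5).
    The inverse of 2 mod 5 is 3 (since 2·3 = 6 = 1·5 + 1), so t ≡ 3·3 = 9 ≡ 4 (mod 5).
    Then x = 27 + 72·4 = 315, valid modulo lcm(72, 5) = 360: x ≡ 315 (mod 360).
  Combine with x ≡ 0 (mod 13); new modulus lcm = 4680.
    Write x = 315 + 360·t and substitute into x ≡ 0 (mod 13): 360·t ≡ 0 − 315 = -315 (mod 13).
    Reduce coefficients mod 13: 9·t ≡ 10 (mod 13).
    The inverse of 9 mod 13 is 3 (since 9·3 = 27 = 2·13 + 1), so t ≡ 3·10 = 30 ≡ 4 (mod 13).
    Then x = 315 + 360·4 = 1755, valid modulo lcm(360, 13) = 4680: x ≡ 1755 (mod 4680).
  Combine with x ≡ 9 (mod 11); new modulus lcm = 51480.
    Write x = 1755 + 4680·t and substitute into x ≡ 9 (mod 11): 4680·t ≡ 9 − 1755 = -1746 (mod 11).
    Reduce coefficients mod 11: 5·t ≡ 3 (mod 11).
    The inverse of 5 mod 11 is 9 (since 5·9 = 45 = 4·11 + 1), so t ≡ 9·3 = 27 ≡ 5 (mod 11).
    Then x = 1755 + 4680·5 = 25155, valid modulo lcm(4680, 11) = 51480: x ≡ 25155 (mod 51480).
Verify against each original: 25155 mod 8 = 3, 25155 mod 9 = 0, 25155 mod 5 = 0, 25155 mod 13 = 0, 25155 mod 11 = 9.

x ≡ 25155 (mod 51480).


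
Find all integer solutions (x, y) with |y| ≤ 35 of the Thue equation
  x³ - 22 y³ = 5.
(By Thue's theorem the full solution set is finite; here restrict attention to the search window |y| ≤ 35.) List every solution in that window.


The equation is x³ - 22y³ = 5. For fixed y, x³ = 22·y³ + 5, so a solution requires the RHS to be a perfect cube.
Strategy: iterate y from -35 to 35, compute RHS = 22·y³ + 5, and check whether it is a (positive or negative) perfect cube.
Check small values of y:
  y = 0: RHS = 5 is not a perfect cube.
  y = 1: RHS = 27 = (3)³ ⇒ x = 3 works.
  y = -1: RHS = -17 is not a perfect cube.
  y = 2: RHS = 181 is not a perfect cube.
  y = -2: RHS = -171 is not a perfect cube.
  y = 3: RHS = 599 is not a perfect cube.
  y = -3: RHS = -589 is not a perfect cube.
Continuing the search up to |y| = 35 finds no further solutions beyond those listed.
Collected solutions: (3, 1).

Solutions (with |y| ≤ 35): (3, 1).


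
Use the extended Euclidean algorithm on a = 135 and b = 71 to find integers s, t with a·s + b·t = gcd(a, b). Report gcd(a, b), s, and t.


Euclidean algorithm on (135, 71) — divide until remainder is 0:
  135 = 1 · 71 + 64
  71 = 1 · 64 + 7
  64 = 9 · 7 + 1
  7 = 7 · 1 + 0
gcd(135, 71) = 1.
Track Bezout coefficients alongside the remainders: start with r₀ = 135 = a·1 + b·0 (s = 1, t = 0) and r₁ = 71 = a·0 + b·1 (s = 0, t = 1); each new remainder r_{k+1} = r_{k-1} − q_k·r_k inherits s_{k+1} = s_{k-1} − q_k·s_k, t_{k+1} = t_{k-1} − q_k·t_k, so r_k = a·s_k + b·t_k at every step:
  q = 1: r = 64, s = 1 − 1·0 = 1, t = 0 − 1·1 = -1  (check: 135·1 + 71·(-1) = 64)
  q = 1: r = 7, s = 0 − 1·1 = -1, t = 1 − 1·(-1) = 2  (check: 135·(-1) + 71·2 = 7)
  q = 9: r = 1, s = 1 − 9·(-1) = 10, t = -1 − 9·2 = -19  (check: 135·10 + 71·(-19) = 1)
The row with r = 1 (the gcd) gives the Bezout coefficients s = 10, t = -19.
Result: 135 · (10) + 71 · (-19) = 1.

gcd(135, 71) = 1; s = 10, t = -19 (check: 135·10 + 71·(-19) = 1).


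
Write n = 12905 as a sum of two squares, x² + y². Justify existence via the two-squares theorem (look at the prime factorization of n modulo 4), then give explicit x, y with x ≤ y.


Step 1: Factor n = 12905 = 5 · 29 · 89.
Step 2: Check the mod-4 condition on each prime factor: 5 ≡ 1 (mod 4), exponent 1; 29 ≡ 1 (mod 4), exponent 1; 89 ≡ 1 (mod 4), exponent 1.
All primes ≡ 3 (mod 4) appear to even exponent (or don't appear), so by the two-squares theorem n IS expressible as a sum of two squares.
Step 3: Build a representation. Here n = 5 · 29 · 89 is a product of primes ≡ 1 (mod 4). Each prime p ≡ 1 (mod 4) is itself a sum of two squares; find a² by testing p − a² for a perfect square:
  5: 5 − 1² = 4 = 2² ⇒ 5 = 1² + 2².
  29: 29 − 1² = 28, 29 − 2² = 25 = 5² ⇒ 29 = 2² + 5².
  89: 89 − 1² = 88, 89 − 2² = 85, 89 − 3² = 80, 89 − 4² = 73, 89 − 5² = 64 = 8² ⇒ 89 = 5² + 8².
  Combine using the Brahmagupta–Fibonacci identity (a² + b²)(c² + d²) = (ac − bd)² + (ad + bc)² = (ac + bd)² + (ad − bc)²:
  5 · 29 = 145: from (1² + 2²)(2² + 5²), take (1·2 − 2·5, 1·5 + 2·2) = (2 − 10, 5 + 4) = (-8, 9); dropping signs (only squares matter) gives (8, 9); check 8² + 9² = 64 + 81 = 145 ✓.
  145 · 89 = 12905: from (8² + 9²)(5² + 8²), take (8·5 − 9·8, 8·8 + 9·5) = (40 − 72, 64 + 45) = (-32, 109); dropping signs (only squares matter) gives (32, 109); check 32² + 109² = 1024 + 11881 = 12905 ✓.
Step 4: Order so x ≤ y and verify: 32² + 109² = 1024 + 11881 = 12905 = n. ✓

n = 12905 = 32² + 109² (one valid representation with x ≤ y).


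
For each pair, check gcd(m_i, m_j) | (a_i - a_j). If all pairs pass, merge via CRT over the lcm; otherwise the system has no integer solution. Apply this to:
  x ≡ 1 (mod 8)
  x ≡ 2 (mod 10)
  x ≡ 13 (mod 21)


Moduli 8, 10, 21 are not pairwise coprime, so CRT works modulo lcm(m_i) when all pairwise compatibility conditions hold.
Pairwise compatibility: gcd(m_i, m_j) must divide a_i - a_j for every pair.
Merge one congruence at a time:
  Start: x ≡ 1 (mod 8).
  Combine with x ≡ 2 (mod 10): gcd(8, 10) = 2, and 2 - 1 = 1 is NOT divisible by 2.
    ⇒ system is inconsistent (no integer solution).

No solution (the system is inconsistent).


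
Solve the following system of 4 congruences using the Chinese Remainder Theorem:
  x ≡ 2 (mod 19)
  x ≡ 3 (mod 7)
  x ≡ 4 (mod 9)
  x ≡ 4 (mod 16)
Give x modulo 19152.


Product of moduli M = 19 · 7 · 9 · 16 = 19152.
Merge one congruence at a time:
  Start: x ≡ 2 (mod 19).
  Combine with x ≡ 3 (mod 7); new modulus lcm = 133.
    Write x = 2 + 19·t and substitute into x ≡ 3 (mod 7): 19·t ≡ 3 − 2 = 1 (mod 7).
    Reduce coefficients mod 7: 5·t ≡ 1 (mod 7).
    The inverse of 5 mod 7 is 3 (since 5·3 = 15 = 2·7 + 1), so t ≡ 3·1 = 3 ≡ 3 (mod 7).
    Then x = 2 + 19·3 = 59, valid modulo lcm(19, 7) = 133: x ≡ 59 (mod 133).
  Combine with x ≡ 4 (mod 9); new modulus lcm = 1197.
    Write x = 59 + 133·t and substitute into x ≡ 4 (mod 9): 133·t ≡ 4 − 59 = -55 (mod 9).
    Reduce coefficients mod 9: 7·t ≡ 8 (mod 9).
    The inverse of 7 mod 9 is 4 (since 7·4 = 28 = 3·9 + 1), so t ≡ 4·8 = 32 ≡ 5 (mod 9).
    Then x = 59 + 133·5 = 724, valid modulo lcm(133, 9) = 1197: x ≡ 724 (mod 1197).
  Combine with x ≡ 4 (mod 16); new modulus lcm = 19152.
    Write x = 724 + 1197·t and substitute into x ≡ 4 (mod 16): 1197·t ≡ 4 − 724 = -720 (mod 16).
    Reduce coefficients mod 16: 13·t ≡ 0 (mod 16).
    The inverse of 13 mod 16 is 5 (since 13·5 = 65 = 4·16 + 1), so t ≡ 5·0 = 0 ≡ 0 (mod 16).
    Then x = 724 + 1197·0 = 724, valid modulo lcm(1197, 16) = 19152: x ≡ 724 (mod 19152).
Verify against each original: 724 mod 19 = 2, 724 mod 7 = 3, 724 mod 9 = 4, 724 mod 16 = 4.

x ≡ 724 (mod 19152).


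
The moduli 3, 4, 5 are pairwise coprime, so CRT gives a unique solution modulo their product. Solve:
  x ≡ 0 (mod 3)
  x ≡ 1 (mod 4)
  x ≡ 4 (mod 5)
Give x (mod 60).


Moduli 3, 4, 5 are pairwise coprime; by CRT there is a unique solution modulo M = 3 · 4 · 5 = 60.
Solve pairwise, accumulating the modulus:
  Start with x ≡ 0 (mod 3).
  Combine with x ≡ 1 (mod 4): since gcd(3, 4) = 1, we get a unique residue mod 12.
    Write x = 0 + 3·t and substitute into x ≡ 1 (mod 4): 3·t ≡ 1 − 0 = 1 (mod 4).
    The inverse of 3 mod 4 is 3 (since 3·3 = 9 = 2·4 + 1), so t ≡ 3·1 = 3 ≡ 3 (mod 4).
    Then x = 0 + 3·3 = 9, valid modulo lcm(3, 4) = 12: x ≡ 9 (mod 12).
  Combine with x ≡ 4 (mod 5): since gcd(12, 5) = 1, we get a unique residue mod 60.
    Write x = 9 + 12·t and substitute into x ≡ 4 (mod 5): 12·t ≡ 4 − 9 = -5 (mod 5).
    Reduce coefficients mod 5: 2·t ≡ 0 (mod 5).
    The inverse of 2 mod 5 is 3 (since 2·3 = 6 = 1·5 + 1), so t ≡ 3·0 = 0 ≡ 0 (mod 5).
    Then x = 9 + 12·0 = 9, valid modulo lcm(12, 5) = 60: x ≡ 9 (mod 60).
Verify: 9 mod 3 = 0 ✓, 9 mod 4 = 1 ✓, 9 mod 5 = 4 ✓.

x ≡ 9 (mod 60).


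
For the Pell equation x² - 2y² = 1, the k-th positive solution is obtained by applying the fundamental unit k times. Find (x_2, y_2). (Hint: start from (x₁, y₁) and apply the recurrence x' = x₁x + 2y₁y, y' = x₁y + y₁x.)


Step 1: Find the fundamental solution (x₁, y₁) of x² - 2y² = 1.
  Expand √2 as a continued fraction. a₀ = ⌊√2⌋ = 1; iterate m_{k+1} = d_k·a_k − m_k, d_{k+1} = (2 − m_{k+1}²)/d_k, a_{k+1} = ⌊(a₀ + m_{k+1})/d_{k+1}⌋ (starting m₀ = 0, d₀ = 1), with convergents p_k = a_k·p_{k-1} + p_{k-2}, q_k = a_k·q_{k-1} + q_{k-2} (p₋₁ = 1, q₋₁ = 0):
  k = 0: a₀ = 1; p₀/q₀ = 1/1; p₀² − 2·q₀² = 1 − 2 = -1.
  k = 1: m = 1, d = 1, a = ⌊(1 + 1)/1⌋ = 2; p/q = (2·1 + 1)/(2·1 + 0) = 3/2; p² − 2·q² = 9 − 8 = 1.
  The first convergent with p² − 2·q² = 1 gives the fundamental solution (x₁, y₁) = (3, 2).
Step 2: Apply the recurrence (x_{n+1}, y_{n+1}) = (x₁x_n + 2y₁y_n, x₁y_n + y₁x_n) repeatedly.
  From (x_1, y_1) = (3, 2): x_2 = 3·3 + 2·2·2 = 17; y_2 = 3·2 + 2·3 = 12.
Step 3: Verify x_2² - 2·y_2² = 289 - 288 = 1 (should be 1). ✓

(x_1, y_1) = (3, 2); (x_2, y_2) = (17, 12).


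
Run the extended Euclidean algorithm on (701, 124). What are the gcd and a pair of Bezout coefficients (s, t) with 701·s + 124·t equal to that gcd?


Euclidean algorithm on (701, 124) — divide until remainder is 0:
  701 = 5 · 124 + 81
  124 = 1 · 81 + 43
  81 = 1 · 43 + 38
  43 = 1 · 38 + 5
  38 = 7 · 5 + 3
  5 = 1 · 3 + 2
  3 = 1 · 2 + 1
  2 = 2 · 1 + 0
gcd(701, 124) = 1.
Track Bezout coefficients alongside the remainders: start with r₀ = 701 = a·1 + b·0 (s = 1, t = 0) and r₁ = 124 = a·0 + b·1 (s = 0, t = 1); each new remainder r_{k+1} = r_{k-1} − q_k·r_k inherits s_{k+1} = s_{k-1} − q_k·s_k, t_{k+1} = t_{k-1} − q_k·t_k, so r_k = a·s_k + b·t_k at every step:
  q = 5: r = 81, s = 1 − 5·0 = 1, t = 0 − 5·1 = -5  (check: 701·1 + 124·(-5) = 81)
  q = 1: r = 43, s = 0 − 1·1 = -1, t = 1 − 1·(-5) = 6  (check: 701·(-1) + 124·6 = 43)
  q = 1: r = 38, s = 1 − 1·(-1) = 2, t = -5 − 1·6 = -11  (check: 701·2 + 124·(-11) = 38)
  q = 1: r = 5, s = -1 − 1·2 = -3, t = 6 − 1·(-11) = 17  (check: 701·(-3) + 124·17 = 5)
  q = 7: r = 3, s = 2 − 7·(-3) = 23, t = -11 − 7·17 = -130  (check: 701·23 + 124·(-130) = 3)
  q = 1: r = 2, s = -3 − 1·23 = -26, t = 17 − 1·(-130) = 147  (check: 701·(-26) + 124·147 = 2)
  q = 1: r = 1, s = 23 − 1·(-26) = 49, t = -130 − 1·147 = -277  (check: 701·49 + 124·(-277) = 1)
The row with r = 1 (the gcd) gives the Bezout coefficients s = 49, t = -277.
Result: 701 · (49) + 124 · (-277) = 1.

gcd(701, 124) = 1; s = 49, t = -277 (check: 701·49 + 124·(-277) = 1).


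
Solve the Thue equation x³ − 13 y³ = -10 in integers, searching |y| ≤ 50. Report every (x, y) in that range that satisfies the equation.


The equation is x³ - 13y³ = -10. For fixed y, x³ = 13·y³ − 10, so a solution requires the RHS to be a perfect cube.
Strategy: iterate y from -50 to 50, compute RHS = 13·y³ − 10, and check whether it is a (positive or negative) perfect cube.
Check small values of y:
  y = 0: RHS = -10 is not a perfect cube.
  y = 1: RHS = 3 is not a perfect cube.
  y = -1: RHS = -23 is not a perfect cube.
  y = 2: RHS = 94 is not a perfect cube.
  y = -2: RHS = -114 is not a perfect cube.
  y = 3: RHS = 341 is not a perfect cube.
  y = -3: RHS = -361 is not a perfect cube.
Continuing the search up to |y| = 50 finds no solutions either.
No (x, y) in the scanned range satisfies the equation.

No integer solutions with |y| ≤ 50.


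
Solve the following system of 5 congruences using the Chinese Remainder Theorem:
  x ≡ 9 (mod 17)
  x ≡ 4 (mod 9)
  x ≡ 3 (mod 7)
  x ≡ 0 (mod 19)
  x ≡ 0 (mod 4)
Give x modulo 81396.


Product of moduli M = 17 · 9 · 7 · 19 · 4 = 81396.
Merge one congruence at a time:
  Start: x ≡ 9 (mod 17).
  Combine with x ≡ 4 (mod 9); new modulus lcm = 153.
    Write x = 9 + 17·t and substitute into x ≡ 4 (mod 9): 17·t ≡ 4 − 9 = -5 (mod 9).
    Reduce coefficients mod 9: 8·t ≡ 4 (mod 9).
    The inverse of 8 mod 9 is 8 (since 8·8 = 64 = 7·9 + 1), so t ≡ 8·4 = 32 ≡ 5 (mod 9).
    Then x = 9 + 17·5 = 94, valid modulo lcm(17, 9) = 153: x ≡ 94 (mod 153).
  Combine with x ≡ 3 (mod 7); new modulus lcm = 1071.
    Write x = 94 + 153·t and substitute into x ≡ 3 (mod 7): 153·t ≡ 3 − 94 = -91 (mod 7).
    Reduce coefficients mod 7: 6·t ≡ 0 (mod 7).
    The inverse of 6 mod 7 is 6 (since 6·6 = 36 = 5·7 + 1), so t ≡ 6·0 = 0 ≡ 0 (mod 7).
    Then x = 94 + 153·0 = 94, valid modulo lcm(153, 7) = 1071: x ≡ 94 (mod 1071).
  Combine with x ≡ 0 (mod 19); new modulus lcm = 20349.
    Write x = 94 + 1071·t and substitute into x ≡ 0 (mod 19): 1071·t ≡ 0 − 94 = -94 (mod 19).
    Reduce coefficients mod 19: 7·t ≡ 1 (mod 19).
    The inverse of 7 mod 19 is 11 (since 7·11 = 77 = 4·19 + 1), so t ≡ 11·1 = 11 ≡ 11 (mod 19).
    Then x = 94 + 1071·11 = 11875, valid modulo lcm(1071, 19) = 20349: x ≡ 11875 (mod 20349).
  Combine with x ≡ 0 (mod 4); new modulus lcm = 81396.
    Write x = 11875 + 20349·t and substitute into x ≡ 0 (mod 4): 20349·t ≡ 0 − 11875 = -11875 (mod 4).
    Reduce coefficients mod 4: 1·t ≡ 1 (mod 4).
    So t ≡ 1 (mod 4).
    Then x = 11875 + 20349·1 = 32224, valid modulo lcm(20349, 4) = 81396: x ≡ 32224 (mod 81396).
Verify against each original: 32224 mod 17 = 9, 32224 mod 9 = 4, 32224 mod 7 = 3, 32224 mod 19 = 0, 32224 mod 4 = 0.

x ≡ 32224 (mod 81396).


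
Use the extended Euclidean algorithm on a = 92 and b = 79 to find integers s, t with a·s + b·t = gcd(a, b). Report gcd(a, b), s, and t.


Euclidean algorithm on (92, 79) — divide until remainder is 0:
  92 = 1 · 79 + 13
  79 = 6 · 13 + 1
  13 = 13 · 1 + 0
gcd(92, 79) = 1.
Track Bezout coefficients alongside the remainders: start with r₀ = 92 = a·1 + b·0 (s = 1, t = 0) and r₁ = 79 = a·0 + b·1 (s = 0, t = 1); each new remainder r_{k+1} = r_{k-1} − q_k·r_k inherits s_{k+1} = s_{k-1} − q_k·s_k, t_{k+1} = t_{k-1} − q_k·t_k, so r_k = a·s_k + b·t_k at every step:
  q = 1: r = 13, s = 1 − 1·0 = 1, t = 0 − 1·1 = -1  (check: 92·1 + 79·(-1) = 13)
  q = 6: r = 1, s = 0 − 6·1 = -6, t = 1 − 6·(-1) = 7  (check: 92·(-6) + 79·7 = 1)
The row with r = 1 (the gcd) gives the Bezout coefficients s = -6, t = 7.
Result: 92 · (-6) + 79 · (7) = 1.

gcd(92, 79) = 1; s = -6, t = 7 (check: 92·(-6) + 79·7 = 1).


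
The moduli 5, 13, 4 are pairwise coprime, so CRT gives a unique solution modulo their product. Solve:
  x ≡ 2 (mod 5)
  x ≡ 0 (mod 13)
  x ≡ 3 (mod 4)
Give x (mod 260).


Moduli 5, 13, 4 are pairwise coprime; by CRT there is a unique solution modulo M = 5 · 13 · 4 = 260.
Solve pairwise, accumulating the modulus:
  Start with x ≡ 2 (mod 5).
  Combine with x ≡ 0 (mod 13): since gcd(5, 13) = 1, we get a unique residue mod 65.
    Write x = 2 + 5·t and substitute into x ≡ 0 (mod 13): 5·t ≡ 0 − 2 = -2 (mod 13).
    Reduce coefficients mod 13: 5·t ≡ 11 (mod 13).
    The inverse of 5 mod 13 is 8 (since 5·8 = 40 = 3·13 + 1), so t ≡ 8·11 = 88 ≡ 10 (mod 13).
    Then x = 2 + 5·10 = 52, valid modulo lcm(5, 13) = 65: x ≡ 52 (mod 65).
  Combine with x ≡ 3 (mod 4): since gcd(65, 4) = 1, we get a unique residue mod 260.
    Write x = 52 + 65·t and substitute into x ≡ 3 (mod 4): 65·t ≡ 3 − 52 = -49 (mod 4).
    Reduce coefficients mod 4: 1·t ≡ 3 (mod 4).
    So t ≡ 3 (mod 4).
    Then x = 52 + 65·3 = 247, valid modulo lcm(65, 4) = 260: x ≡ 247 (mod 260).
Verify: 247 mod 5 = 2 ✓, 247 mod 13 = 0 ✓, 247 mod 4 = 3 ✓.

x ≡ 247 (mod 260).
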